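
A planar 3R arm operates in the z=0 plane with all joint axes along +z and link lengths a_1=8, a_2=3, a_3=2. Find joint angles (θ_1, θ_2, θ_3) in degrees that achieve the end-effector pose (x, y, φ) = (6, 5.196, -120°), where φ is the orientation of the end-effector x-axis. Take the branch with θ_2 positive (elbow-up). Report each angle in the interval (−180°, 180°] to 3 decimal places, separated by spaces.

wrist centre = target − a_3·(cos φ, sin φ) = (7.0000, 6.9281)
cos θ_2 = (96.9979−8²−3²)/(2·8·3) = 0.5000; θ_2 = 60.0029° (elbow-up)
β = atan2(6.9281,7.0000) = 44.7040°; ψ = atan2(2.5982,9.4999) = 15.2960°
θ_1 = β − ψ = 29.4081°
θ_3 = φ − θ_1 − θ_2 = 150.5890° (wrapped to (-180°,180°])

29.408 60.003 150.589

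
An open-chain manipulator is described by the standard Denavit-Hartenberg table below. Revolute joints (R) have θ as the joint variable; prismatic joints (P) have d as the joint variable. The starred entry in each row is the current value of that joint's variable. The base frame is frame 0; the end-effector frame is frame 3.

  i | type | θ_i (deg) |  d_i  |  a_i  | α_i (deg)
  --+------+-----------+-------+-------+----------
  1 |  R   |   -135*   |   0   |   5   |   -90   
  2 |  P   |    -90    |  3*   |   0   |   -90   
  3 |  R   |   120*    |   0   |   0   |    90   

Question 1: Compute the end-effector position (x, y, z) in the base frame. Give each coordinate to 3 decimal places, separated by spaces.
-1.414 -5.657 0.000

after link 1: o_1 = (-3.5355, -3.5355, 0.0000)
after link 2: o_2 = (-1.4142, -5.6569, 0.0000)
after link 3: o_3 = (-1.4142, -5.6569, 0.0000)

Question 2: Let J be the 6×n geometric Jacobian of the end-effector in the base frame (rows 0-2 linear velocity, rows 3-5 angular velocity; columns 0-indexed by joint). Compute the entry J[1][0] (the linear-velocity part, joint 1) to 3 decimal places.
axis z_0 = ẑ; lever o_n−o_0 = (-1.4142,-5.6569,0.0000)
cross product → J_v[:, 0] = (5.6569,-1.4142,0.0000)
J_ω[:, 0] = z_0
entry J[1][0] = -1.4142

-1.414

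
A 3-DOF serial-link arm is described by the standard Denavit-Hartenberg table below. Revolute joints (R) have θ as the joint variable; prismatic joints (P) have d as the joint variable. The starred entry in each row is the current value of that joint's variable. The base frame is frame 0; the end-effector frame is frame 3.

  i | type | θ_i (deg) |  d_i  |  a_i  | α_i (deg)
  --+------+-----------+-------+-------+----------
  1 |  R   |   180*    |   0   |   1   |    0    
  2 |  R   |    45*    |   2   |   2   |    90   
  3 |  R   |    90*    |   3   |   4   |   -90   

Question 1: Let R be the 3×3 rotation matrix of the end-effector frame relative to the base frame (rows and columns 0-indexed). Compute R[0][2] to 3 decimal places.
0.707

End-effector z-axis (col 2 of R) = (0.7071,0.7071,0.0000)
R[0][2] = 0.7071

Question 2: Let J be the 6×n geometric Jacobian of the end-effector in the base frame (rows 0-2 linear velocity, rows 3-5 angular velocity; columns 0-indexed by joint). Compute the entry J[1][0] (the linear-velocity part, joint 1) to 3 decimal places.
axis z_0 = ẑ; lever o_n−o_0 = (-4.5355,0.7071,6.0000)
cross product → J_v[:, 0] = (-0.7071,-4.5355,0.0000)
J_ω[:, 0] = z_0
entry J[1][0] = -4.5355

-4.536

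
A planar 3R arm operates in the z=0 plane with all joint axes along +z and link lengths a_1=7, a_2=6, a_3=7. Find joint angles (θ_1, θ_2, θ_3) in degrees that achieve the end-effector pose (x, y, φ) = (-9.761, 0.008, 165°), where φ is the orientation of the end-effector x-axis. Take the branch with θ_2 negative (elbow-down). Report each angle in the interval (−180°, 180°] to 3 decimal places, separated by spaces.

-89.998 -150.004 45.002

wrist centre = target − a_3·(cos φ, sin φ) = (-2.9995, -1.8037)
cos θ_2 = (12.2506−7²−6²)/(2·7·6) = -0.8661; θ_2 = -150.0045° (elbow-down)
β = atan2(-1.8037,-2.9995) = -148.9798°; ψ = atan2(-2.9996,1.8036) = -58.9821°
θ_1 = β − ψ = -89.9977°
θ_3 = φ − θ_1 − θ_2 = 45.0022° (wrapped to (-180°,180°])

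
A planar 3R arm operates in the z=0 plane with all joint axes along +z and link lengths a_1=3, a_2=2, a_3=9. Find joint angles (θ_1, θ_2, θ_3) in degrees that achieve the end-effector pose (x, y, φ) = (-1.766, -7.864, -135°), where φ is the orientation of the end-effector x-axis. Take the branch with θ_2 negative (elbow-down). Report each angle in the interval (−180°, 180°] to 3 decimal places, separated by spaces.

wrist centre = target − a_3·(cos φ, sin φ) = (4.5980, -1.5000)
cos θ_2 = (23.3914−3²−2²)/(2·3·2) = 0.8659; θ_2 = -30.0090° (elbow-down)
β = atan2(-1.5000,4.5980) = -18.0684°; ψ = atan2(-1.0003,4.7319) = -11.9360°
θ_1 = β − ψ = -6.1324°
θ_3 = φ − θ_1 − θ_2 = -98.8586° (wrapped to (-180°,180°])

-6.132 -30.009 -98.859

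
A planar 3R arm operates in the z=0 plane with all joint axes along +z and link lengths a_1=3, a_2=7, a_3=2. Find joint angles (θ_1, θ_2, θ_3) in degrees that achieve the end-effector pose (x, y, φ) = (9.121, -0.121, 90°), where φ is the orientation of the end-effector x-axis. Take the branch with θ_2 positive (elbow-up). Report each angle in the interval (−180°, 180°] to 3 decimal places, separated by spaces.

wrist centre = target − a_3·(cos φ, sin φ) = (9.1210, -2.1210)
cos θ_2 = (87.6913−3²−7²)/(2·3·7) = 0.7069; θ_2 = 45.0139° (elbow-up)
β = atan2(-2.1210,9.1210) = -13.0909°; ψ = atan2(4.9509,7.9485) = 31.9177°
θ_1 = β − ψ = -45.0087°
θ_3 = φ − θ_1 − θ_2 = 89.9948° (wrapped to (-180°,180°])

-45.009 45.014 89.995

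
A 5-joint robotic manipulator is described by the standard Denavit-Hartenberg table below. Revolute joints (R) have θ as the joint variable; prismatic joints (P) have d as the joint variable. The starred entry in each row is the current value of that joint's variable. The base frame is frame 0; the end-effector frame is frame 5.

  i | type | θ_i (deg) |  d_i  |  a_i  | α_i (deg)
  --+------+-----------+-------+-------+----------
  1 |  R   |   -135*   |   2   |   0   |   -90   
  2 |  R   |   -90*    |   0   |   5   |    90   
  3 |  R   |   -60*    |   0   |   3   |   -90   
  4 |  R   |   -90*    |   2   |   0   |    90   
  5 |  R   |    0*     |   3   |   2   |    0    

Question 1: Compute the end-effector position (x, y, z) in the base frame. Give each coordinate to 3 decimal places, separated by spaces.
after link 1: o_1 = (0.0000, 0.0000, 2.0000)
after link 2: o_2 = (-0.0000, -0.0000, 7.0000)
after link 3: o_3 = (-1.8371, 1.8371, 8.5000)
after link 4: o_4 = (-1.1300, 1.1300, 10.2321)
after link 5: o_5 = (2.1213, 0.7071, 8.7321)

2.121 0.707 8.732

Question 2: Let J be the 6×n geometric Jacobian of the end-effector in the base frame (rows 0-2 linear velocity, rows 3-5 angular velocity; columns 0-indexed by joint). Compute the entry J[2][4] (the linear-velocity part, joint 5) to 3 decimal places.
axis z_4 = (0.6124,-0.6124,-0.5000); lever o_n−o_4 = (3.2513,-0.4229,-1.5000)
cross product → J_v[:, 4] = (0.7071,-0.7071,1.7321)
J_ω[:, 4] = z_4
entry J[2][4] = 1.7321

1.732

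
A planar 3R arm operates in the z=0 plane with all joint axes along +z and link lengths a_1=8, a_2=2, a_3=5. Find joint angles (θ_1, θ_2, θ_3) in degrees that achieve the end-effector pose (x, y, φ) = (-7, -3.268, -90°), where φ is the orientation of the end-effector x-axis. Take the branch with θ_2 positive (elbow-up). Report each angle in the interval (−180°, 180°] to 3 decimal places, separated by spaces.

wrist centre = target − a_3·(cos φ, sin φ) = (-7.0000, 1.7320)
cos θ_2 = (51.9998−8²−2²)/(2·8·2) = -0.5000; θ_2 = 120.0004° (elbow-up)
β = atan2(1.7320,-7.0000) = 166.1025°; ψ = atan2(1.7320,7.0000) = 13.8979°
θ_1 = β − ψ = 152.2046°
θ_3 = φ − θ_1 − θ_2 = -2.2050° (wrapped to (-180°,180°])

152.205 120.000 -2.205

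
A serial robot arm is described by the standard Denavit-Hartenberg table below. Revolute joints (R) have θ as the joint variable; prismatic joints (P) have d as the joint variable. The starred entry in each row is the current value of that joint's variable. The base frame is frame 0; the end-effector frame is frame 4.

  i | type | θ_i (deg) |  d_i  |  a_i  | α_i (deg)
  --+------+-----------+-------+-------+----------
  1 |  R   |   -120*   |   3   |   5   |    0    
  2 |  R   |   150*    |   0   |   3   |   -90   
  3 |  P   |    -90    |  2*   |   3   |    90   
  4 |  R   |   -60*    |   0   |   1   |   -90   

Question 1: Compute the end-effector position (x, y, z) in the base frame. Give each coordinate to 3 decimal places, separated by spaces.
after link 1: o_1 = (-2.5000, -4.3301, 3.0000)
after link 2: o_2 = (0.0981, -2.8301, 3.0000)
after link 3: o_3 = (-0.9019, -1.0981, 6.0000)
after link 4: o_4 = (-0.4689, -1.8481, 6.5000)

-0.469 -1.848 6.500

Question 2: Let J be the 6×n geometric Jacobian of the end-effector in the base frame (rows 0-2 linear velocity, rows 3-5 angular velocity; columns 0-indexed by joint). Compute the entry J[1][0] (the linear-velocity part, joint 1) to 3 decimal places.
axis z_0 = ẑ; lever o_n−o_0 = (-0.4689,-1.8481,6.5000)
cross product → J_v[:, 0] = (1.8481,-0.4689,0.0000)
J_ω[:, 0] = z_0
entry J[1][0] = -0.4689

-0.469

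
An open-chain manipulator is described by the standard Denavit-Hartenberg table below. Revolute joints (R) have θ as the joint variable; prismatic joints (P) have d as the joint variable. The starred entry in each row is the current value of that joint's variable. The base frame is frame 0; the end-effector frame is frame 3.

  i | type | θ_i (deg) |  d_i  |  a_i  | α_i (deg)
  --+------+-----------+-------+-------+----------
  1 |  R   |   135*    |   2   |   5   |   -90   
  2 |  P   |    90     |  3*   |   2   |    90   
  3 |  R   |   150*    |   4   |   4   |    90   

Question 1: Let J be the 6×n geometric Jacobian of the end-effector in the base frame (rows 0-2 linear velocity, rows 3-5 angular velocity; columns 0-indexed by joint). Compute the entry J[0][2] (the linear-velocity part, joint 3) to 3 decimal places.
axis z_2 = (-0.7071,0.7071,0.0000); lever o_n−o_2 = (-4.2426,1.4142,3.4641)
cross product → J_v[:, 2] = (2.4495,2.4495,2.0000)
J_ω[:, 2] = z_2
entry J[0][2] = 2.4495

2.449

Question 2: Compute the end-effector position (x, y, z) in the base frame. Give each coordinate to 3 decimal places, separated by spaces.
-9.899 2.828 3.464

after link 1: o_1 = (-3.5355, 3.5355, 2.0000)
after link 2: o_2 = (-5.6569, 1.4142, 0.0000)
after link 3: o_3 = (-9.8995, 2.8284, 3.4641)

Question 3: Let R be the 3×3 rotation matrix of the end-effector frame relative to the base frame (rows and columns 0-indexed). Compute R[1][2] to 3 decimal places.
-0.612

End-effector z-axis (col 2 of R) = (-0.6124,-0.6124,-0.5000)
R[1][2] = -0.6124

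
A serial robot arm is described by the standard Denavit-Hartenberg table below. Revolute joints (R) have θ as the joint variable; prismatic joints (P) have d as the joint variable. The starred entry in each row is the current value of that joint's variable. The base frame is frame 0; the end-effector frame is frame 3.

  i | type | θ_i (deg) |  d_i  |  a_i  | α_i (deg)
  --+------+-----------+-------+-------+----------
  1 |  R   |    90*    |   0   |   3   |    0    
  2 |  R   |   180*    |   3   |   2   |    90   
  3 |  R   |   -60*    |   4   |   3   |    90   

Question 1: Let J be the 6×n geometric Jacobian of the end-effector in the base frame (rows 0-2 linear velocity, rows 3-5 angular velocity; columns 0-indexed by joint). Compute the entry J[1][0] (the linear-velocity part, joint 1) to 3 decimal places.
-4.000

axis z_0 = ẑ; lever o_n−o_0 = (-4.0000,-0.5000,0.4019)
cross product → J_v[:, 0] = (0.5000,-4.0000,0.0000)
J_ω[:, 0] = z_0
entry J[1][0] = -4.0000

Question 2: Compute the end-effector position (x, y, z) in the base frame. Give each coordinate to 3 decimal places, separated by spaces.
after link 1: o_1 = (0.0000, 3.0000, 0.0000)
after link 2: o_2 = (-0.0000, 1.0000, 3.0000)
after link 3: o_3 = (-4.0000, -0.5000, 0.4019)

-4.000 -0.500 0.402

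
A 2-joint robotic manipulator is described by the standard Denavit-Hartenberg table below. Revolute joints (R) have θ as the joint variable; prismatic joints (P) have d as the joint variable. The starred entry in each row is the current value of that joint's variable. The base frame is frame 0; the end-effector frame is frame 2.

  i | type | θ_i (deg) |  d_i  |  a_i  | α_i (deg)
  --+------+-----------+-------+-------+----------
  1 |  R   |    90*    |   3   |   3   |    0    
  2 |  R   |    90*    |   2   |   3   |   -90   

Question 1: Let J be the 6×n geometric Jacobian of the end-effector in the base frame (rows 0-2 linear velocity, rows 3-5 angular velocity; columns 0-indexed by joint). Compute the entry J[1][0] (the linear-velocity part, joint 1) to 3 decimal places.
-3.000

axis z_0 = ẑ; lever o_n−o_0 = (-3.0000,3.0000,5.0000)
cross product → J_v[:, 0] = (-3.0000,-3.0000,0.0000)
J_ω[:, 0] = z_0
entry J[1][0] = -3.0000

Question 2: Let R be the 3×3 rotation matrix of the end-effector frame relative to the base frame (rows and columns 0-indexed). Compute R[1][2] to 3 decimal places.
-1.000

End-effector z-axis (col 2 of R) = (-0.0000,-1.0000,0.0000)
R[1][2] = -1.0000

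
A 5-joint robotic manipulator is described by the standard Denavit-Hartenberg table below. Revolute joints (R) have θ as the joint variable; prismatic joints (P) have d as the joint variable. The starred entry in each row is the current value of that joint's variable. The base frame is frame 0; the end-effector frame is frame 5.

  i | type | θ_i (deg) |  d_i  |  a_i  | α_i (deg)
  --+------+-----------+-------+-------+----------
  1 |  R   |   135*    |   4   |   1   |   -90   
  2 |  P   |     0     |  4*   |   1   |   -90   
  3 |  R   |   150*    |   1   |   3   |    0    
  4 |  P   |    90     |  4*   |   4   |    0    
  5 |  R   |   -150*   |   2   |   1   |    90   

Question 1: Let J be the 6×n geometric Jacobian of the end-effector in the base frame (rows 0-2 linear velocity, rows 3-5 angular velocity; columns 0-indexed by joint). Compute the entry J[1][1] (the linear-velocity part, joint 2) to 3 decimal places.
-0.707

prismatic axis z_1 = (-0.7071,-0.7071,0.0000)
J_v[:, 1] = z_1; J_ω[:, 1] = (0,0,0)
entry J[1][1] = -0.7071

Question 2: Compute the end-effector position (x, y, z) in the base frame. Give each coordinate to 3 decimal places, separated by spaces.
-1.673 -5.347 -3.000

after link 1: o_1 = (-0.7071, 0.7071, 4.0000)
after link 2: o_2 = (-4.2426, -1.4142, 4.0000)
after link 3: o_3 = (-1.3449, -2.1907, 3.0000)
after link 4: o_4 = (-2.3801, -6.0544, -1.0000)
after link 5: o_5 = (-1.6730, -5.3473, -3.0000)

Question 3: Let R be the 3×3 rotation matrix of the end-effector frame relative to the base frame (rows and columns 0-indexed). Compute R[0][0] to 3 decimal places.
0.707

End-effector x-axis (col 0 of R) = (0.7071,0.7071,-0.0000)
R[0][0] = 0.7071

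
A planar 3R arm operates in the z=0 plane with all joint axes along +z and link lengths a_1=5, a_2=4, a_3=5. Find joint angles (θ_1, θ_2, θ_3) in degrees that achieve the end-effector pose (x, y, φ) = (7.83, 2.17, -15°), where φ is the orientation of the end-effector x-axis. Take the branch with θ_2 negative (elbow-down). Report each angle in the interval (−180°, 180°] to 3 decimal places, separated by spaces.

wrist centre = target − a_3·(cos φ, sin φ) = (3.0004, 3.4641)
cos θ_2 = (21.0022−5²−4²)/(2·5·4) = -0.4999; θ_2 = -119.9964° (elbow-down)
β = atan2(3.4641,3.0004) = 49.1030°; ψ = atan2(-3.4642,3.0002) = -49.1056°
θ_1 = β − ψ = 98.2086°
θ_3 = φ − θ_1 − θ_2 = 6.7878° (wrapped to (-180°,180°])

98.209 -119.996 6.788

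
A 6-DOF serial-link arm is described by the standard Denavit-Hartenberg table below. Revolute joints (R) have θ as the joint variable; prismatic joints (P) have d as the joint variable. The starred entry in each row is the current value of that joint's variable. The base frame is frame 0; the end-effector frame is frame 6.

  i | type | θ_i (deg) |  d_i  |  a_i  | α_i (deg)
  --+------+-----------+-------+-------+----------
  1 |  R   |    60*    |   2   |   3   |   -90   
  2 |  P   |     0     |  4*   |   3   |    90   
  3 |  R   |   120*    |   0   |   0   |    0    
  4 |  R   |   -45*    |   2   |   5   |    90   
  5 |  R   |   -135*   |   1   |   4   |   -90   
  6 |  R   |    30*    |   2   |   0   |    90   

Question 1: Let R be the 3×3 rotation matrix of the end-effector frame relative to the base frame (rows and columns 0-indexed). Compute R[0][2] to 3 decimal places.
0.862

End-effector z-axis (col 2 of R) = (0.8624,0.3624,-0.3536)
R[0][2] = 0.8624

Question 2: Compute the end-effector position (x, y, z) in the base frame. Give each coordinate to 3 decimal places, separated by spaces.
after link 1: o_1 = (1.5000, 2.5981, 2.0000)
after link 2: o_2 = (-0.4641, 7.1962, 2.0000)
after link 3: o_3 = (-0.4641, 7.1962, 2.0000)
after link 4: o_4 = (-3.9996, 10.7317, 4.0000)
after link 5: o_5 = (-1.2925, 9.4388, 1.1716)
after link 6: o_6 = (-2.2925, 10.4388, -0.2426)

-2.293 10.439 -0.243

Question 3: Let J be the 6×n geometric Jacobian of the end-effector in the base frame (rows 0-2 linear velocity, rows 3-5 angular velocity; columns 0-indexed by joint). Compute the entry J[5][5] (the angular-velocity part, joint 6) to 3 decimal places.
-0.707

axis z_5 = (-0.5000,0.5000,-0.7071); lever o_n−o_5 = (-1.0000,1.0000,-1.4142)
cross product → J_v[:, 5] = (-0.0000,0.0000,0.0000)
J_ω[:, 5] = z_5
entry J[5][5] = -0.7071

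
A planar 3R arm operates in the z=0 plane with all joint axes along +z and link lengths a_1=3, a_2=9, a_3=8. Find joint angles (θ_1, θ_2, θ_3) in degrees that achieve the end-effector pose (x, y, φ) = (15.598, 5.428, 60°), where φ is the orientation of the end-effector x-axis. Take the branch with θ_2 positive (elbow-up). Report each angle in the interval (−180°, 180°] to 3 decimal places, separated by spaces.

-30.003 30.002 60.000

wrist centre = target − a_3·(cos φ, sin φ) = (11.5980, -1.5002)
cos θ_2 = (136.7642−3²−9²)/(2·3·9) = 0.8660; θ_2 = 30.0025° (elbow-up)
β = atan2(-1.5002,11.5980) = -7.3703°; ψ = atan2(4.5003,10.7940) = 22.6326°
θ_1 = β − ψ = -30.0029°
θ_3 = φ − θ_1 − θ_2 = 60.0005° (wrapped to (-180°,180°])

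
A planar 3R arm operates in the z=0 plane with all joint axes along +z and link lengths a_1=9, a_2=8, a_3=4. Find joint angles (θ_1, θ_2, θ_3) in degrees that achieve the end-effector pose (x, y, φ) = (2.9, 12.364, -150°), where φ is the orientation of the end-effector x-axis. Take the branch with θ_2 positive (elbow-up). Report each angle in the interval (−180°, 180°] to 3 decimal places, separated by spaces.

45.000 44.998 120.001

wrist centre = target − a_3·(cos φ, sin φ) = (6.3641, 14.3640)
cos θ_2 = (246.8263−9²−8²)/(2·9·8) = 0.7071; θ_2 = 44.9984° (elbow-up)
β = atan2(14.3640,6.3641) = 66.1038°; ψ = atan2(5.6567,14.6570) = 21.1035°
θ_1 = β − ψ = 45.0004°
θ_3 = φ − θ_1 − θ_2 = 120.0013° (wrapped to (-180°,180°])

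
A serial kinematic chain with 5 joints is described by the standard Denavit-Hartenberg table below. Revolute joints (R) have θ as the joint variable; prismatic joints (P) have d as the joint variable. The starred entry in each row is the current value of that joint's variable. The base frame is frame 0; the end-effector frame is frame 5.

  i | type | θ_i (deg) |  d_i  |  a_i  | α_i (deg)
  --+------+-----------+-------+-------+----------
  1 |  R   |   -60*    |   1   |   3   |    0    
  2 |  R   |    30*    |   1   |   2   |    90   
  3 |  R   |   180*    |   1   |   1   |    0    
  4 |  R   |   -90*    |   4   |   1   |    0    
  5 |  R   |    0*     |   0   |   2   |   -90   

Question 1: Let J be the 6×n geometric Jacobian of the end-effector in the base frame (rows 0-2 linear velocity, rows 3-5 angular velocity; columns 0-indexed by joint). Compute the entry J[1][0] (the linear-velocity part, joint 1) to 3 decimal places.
-0.134

axis z_0 = ẑ; lever o_n−o_0 = (-0.1340,-7.4282,5.0000)
cross product → J_v[:, 0] = (7.4282,-0.1340,0.0000)
J_ω[:, 0] = z_0
entry J[1][0] = -0.1340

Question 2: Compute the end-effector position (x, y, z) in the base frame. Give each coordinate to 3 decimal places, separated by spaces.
-0.134 -7.428 5.000

after link 1: o_1 = (1.5000, -2.5981, 1.0000)
after link 2: o_2 = (3.2321, -3.5981, 2.0000)
after link 3: o_3 = (1.8660, -3.9641, 2.0000)
after link 4: o_4 = (-0.1340, -7.4282, 3.0000)
after link 5: o_5 = (-0.1340, -7.4282, 5.0000)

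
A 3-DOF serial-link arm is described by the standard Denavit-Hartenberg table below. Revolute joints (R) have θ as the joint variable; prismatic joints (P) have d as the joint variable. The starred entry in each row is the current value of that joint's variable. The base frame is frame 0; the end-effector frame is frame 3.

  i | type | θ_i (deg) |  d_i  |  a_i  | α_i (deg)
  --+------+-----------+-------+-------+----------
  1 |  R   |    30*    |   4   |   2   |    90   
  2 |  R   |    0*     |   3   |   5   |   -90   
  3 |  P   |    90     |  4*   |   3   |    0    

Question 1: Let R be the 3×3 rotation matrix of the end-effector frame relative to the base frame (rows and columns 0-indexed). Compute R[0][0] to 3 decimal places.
-0.500

End-effector x-axis (col 0 of R) = (-0.5000,0.8660,0.0000)
R[0][0] = -0.5000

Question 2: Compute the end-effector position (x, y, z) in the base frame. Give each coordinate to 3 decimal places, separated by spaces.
6.062 3.500 8.000

after link 1: o_1 = (1.7321, 1.0000, 4.0000)
after link 2: o_2 = (7.5622, 0.9019, 4.0000)
after link 3: o_3 = (6.0622, 3.5000, 8.0000)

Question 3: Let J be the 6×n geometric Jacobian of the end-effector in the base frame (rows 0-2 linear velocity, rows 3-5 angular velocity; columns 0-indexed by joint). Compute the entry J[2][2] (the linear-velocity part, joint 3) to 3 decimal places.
prismatic axis z_2 = (0.0000,0.0000,1.0000)
J_v[:, 2] = z_2; J_ω[:, 2] = (0,0,0)
entry J[2][2] = 1.0000

1.000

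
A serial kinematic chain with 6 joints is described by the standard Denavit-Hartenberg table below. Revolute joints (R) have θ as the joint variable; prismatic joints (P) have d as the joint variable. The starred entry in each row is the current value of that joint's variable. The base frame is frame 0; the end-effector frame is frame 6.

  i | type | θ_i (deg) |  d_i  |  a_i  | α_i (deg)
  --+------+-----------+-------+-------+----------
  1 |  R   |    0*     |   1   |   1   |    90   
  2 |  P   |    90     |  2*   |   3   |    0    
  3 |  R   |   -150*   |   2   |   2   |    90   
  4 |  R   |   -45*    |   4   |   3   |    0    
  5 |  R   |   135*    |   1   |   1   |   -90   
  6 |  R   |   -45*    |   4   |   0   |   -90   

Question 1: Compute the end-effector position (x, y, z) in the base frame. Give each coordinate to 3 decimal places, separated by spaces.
after link 1: o_1 = (1.0000, 0.0000, 1.0000)
after link 2: o_2 = (1.0000, -2.0000, 4.0000)
after link 3: o_3 = (2.0000, -4.0000, 2.2679)
after link 4: o_4 = (-0.4034, -1.8787, -1.5692)
after link 5: o_5 = (-1.2695, -2.8787, -2.0692)
after link 6: o_6 = (-3.2695, -2.8787, 1.3949)

-3.269 -2.879 1.395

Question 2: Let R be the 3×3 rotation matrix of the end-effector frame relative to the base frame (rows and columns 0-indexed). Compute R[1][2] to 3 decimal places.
End-effector z-axis (col 2 of R) = (0.6124,-0.7071,0.3536)
R[1][2] = -0.7071

-0.707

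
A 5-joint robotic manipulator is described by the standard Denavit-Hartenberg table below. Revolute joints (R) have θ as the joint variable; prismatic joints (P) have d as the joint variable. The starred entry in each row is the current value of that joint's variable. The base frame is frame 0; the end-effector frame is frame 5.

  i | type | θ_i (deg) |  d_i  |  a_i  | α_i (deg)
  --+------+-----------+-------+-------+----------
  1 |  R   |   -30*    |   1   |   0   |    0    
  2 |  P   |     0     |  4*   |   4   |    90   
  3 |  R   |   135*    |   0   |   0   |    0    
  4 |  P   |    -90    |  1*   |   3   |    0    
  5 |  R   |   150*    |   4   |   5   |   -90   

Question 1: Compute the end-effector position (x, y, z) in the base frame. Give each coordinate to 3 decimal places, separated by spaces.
after link 1: o_1 = (0.0000, 0.0000, 1.0000)
after link 2: o_2 = (3.4641, -2.0000, 5.0000)
after link 3: o_3 = (3.4641, -2.0000, 5.0000)
after link 4: o_4 = (4.8012, -3.9267, 7.1213)
after link 5: o_5 = (-1.3814, -4.9760, 5.8272)

-1.381 -4.976 5.827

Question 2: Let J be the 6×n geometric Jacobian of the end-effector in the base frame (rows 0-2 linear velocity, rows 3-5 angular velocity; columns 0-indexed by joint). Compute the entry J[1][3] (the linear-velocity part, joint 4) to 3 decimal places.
-0.866

prismatic axis z_3 = (-0.5000,-0.8660,0.0000)
J_v[:, 3] = z_3; J_ω[:, 3] = (0,0,0)
entry J[1][3] = -0.8660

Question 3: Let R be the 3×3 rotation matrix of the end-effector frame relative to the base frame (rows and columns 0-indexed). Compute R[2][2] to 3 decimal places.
End-effector z-axis (col 2 of R) = (0.2241,-0.1294,-0.9659)
R[2][2] = -0.9659

-0.966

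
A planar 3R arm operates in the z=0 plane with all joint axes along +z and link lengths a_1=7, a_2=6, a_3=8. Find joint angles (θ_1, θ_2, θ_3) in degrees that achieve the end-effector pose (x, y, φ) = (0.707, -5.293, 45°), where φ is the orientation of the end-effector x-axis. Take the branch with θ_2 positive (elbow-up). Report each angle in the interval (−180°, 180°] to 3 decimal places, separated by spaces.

wrist centre = target − a_3·(cos φ, sin φ) = (-4.9499, -10.9499)
cos θ_2 = (144.4004−7²−6²)/(2·7·6) = 0.7071; θ_2 = 44.9967° (elbow-up)
β = atan2(-10.9499,-4.9499) = -114.3252°; ψ = atan2(4.2424,11.2429) = 20.6735°
θ_1 = β − ψ = -134.9988°
θ_3 = φ − θ_1 − θ_2 = 135.0020° (wrapped to (-180°,180°])

-134.999 44.997 135.002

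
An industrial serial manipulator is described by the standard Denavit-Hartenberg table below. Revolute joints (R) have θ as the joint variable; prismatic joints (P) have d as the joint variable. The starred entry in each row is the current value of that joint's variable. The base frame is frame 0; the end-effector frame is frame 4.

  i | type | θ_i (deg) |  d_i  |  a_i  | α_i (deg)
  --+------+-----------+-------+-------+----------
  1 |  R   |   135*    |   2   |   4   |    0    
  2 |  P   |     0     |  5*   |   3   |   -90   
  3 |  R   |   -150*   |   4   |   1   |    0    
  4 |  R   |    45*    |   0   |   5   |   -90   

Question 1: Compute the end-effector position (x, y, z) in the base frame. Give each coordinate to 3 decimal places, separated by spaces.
after link 1: o_1 = (-2.8284, 2.8284, 2.0000)
after link 2: o_2 = (-4.9497, 4.9497, 7.0000)
after link 3: o_3 = (-7.1658, 1.5089, 7.5000)
after link 4: o_4 = (-6.2507, 0.5939, 12.3296)

-6.251 0.594 12.330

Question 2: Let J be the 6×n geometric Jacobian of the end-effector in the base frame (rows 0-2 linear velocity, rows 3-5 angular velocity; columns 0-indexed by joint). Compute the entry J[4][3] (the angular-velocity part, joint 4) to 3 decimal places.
axis z_3 = (-0.7071,-0.7071,0.0000); lever o_n−o_3 = (0.9151,-0.9151,4.8296)
cross product → J_v[:, 3] = (-3.4151,3.4151,1.2941)
J_ω[:, 3] = z_3
entry J[4][3] = -0.7071

-0.707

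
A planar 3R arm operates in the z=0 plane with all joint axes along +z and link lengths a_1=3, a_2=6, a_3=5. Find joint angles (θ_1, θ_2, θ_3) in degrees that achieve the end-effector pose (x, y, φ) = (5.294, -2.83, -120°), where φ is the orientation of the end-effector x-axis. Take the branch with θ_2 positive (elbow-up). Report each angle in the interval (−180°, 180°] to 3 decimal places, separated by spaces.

wrist centre = target − a_3·(cos φ, sin φ) = (7.7940, 1.5001)
cos θ_2 = (62.9968−3²−6²)/(2·3·6) = 0.4999; θ_2 = 60.0058° (elbow-up)
β = atan2(1.5001,7.7940) = 10.8946°; ψ = atan2(5.1965,5.9995) = 40.8976°
θ_1 = β − ψ = -30.0030°
θ_3 = φ − θ_1 − θ_2 = -150.0029° (wrapped to (-180°,180°])

-30.003 60.006 -150.003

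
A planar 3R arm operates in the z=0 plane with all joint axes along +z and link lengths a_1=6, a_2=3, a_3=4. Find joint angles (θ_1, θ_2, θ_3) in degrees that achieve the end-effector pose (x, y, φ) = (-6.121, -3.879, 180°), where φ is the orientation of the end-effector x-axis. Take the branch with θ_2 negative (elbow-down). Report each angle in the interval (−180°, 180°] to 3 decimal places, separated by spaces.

-89.994 -134.997 44.991

wrist centre = target − a_3·(cos φ, sin φ) = (-2.1210, -3.8790)
cos θ_2 = (19.5453−6²−3²)/(2·6·3) = -0.7071; θ_2 = -134.9975° (elbow-down)
β = atan2(-3.8790,-2.1210) = -118.6694°; ψ = atan2(-2.1214,3.8788) = -28.6755°
θ_1 = β − ψ = -89.9939°
θ_3 = φ − θ_1 − θ_2 = 44.9913° (wrapped to (-180°,180°])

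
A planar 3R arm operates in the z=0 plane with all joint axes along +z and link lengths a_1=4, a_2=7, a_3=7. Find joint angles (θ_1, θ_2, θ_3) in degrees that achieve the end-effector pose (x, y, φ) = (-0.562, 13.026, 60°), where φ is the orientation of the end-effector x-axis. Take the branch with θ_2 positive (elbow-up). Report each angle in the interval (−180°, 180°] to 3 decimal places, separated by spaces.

wrist centre = target − a_3·(cos φ, sin φ) = (-4.0620, 6.9638)
cos θ_2 = (64.9947−4²−7²)/(2·4·7) = -0.0001; θ_2 = 90.0055° (elbow-up)
β = atan2(6.9638,-4.0620) = 120.2550°; ψ = atan2(7.0000,3.9993) = 60.2592°
θ_1 = β − ψ = 59.9958°
θ_3 = φ − θ_1 − θ_2 = -90.0013° (wrapped to (-180°,180°])

59.996 90.005 -90.001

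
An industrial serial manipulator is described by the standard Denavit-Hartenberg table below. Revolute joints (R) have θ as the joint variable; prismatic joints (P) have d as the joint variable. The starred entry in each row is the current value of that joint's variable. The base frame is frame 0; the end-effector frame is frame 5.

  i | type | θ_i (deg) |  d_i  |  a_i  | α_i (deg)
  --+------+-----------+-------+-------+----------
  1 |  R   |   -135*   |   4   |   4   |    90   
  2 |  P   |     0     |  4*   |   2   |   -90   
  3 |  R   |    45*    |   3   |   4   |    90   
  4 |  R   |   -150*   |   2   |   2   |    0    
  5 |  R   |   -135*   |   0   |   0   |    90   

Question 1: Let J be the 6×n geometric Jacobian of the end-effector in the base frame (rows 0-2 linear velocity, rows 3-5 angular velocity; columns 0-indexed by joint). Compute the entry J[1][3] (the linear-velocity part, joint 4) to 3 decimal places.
-1.000

axis z_3 = (-1.0000,0.0000,0.0000); lever o_n−o_3 = (-2.0000,1.7321,-1.0000)
cross product → J_v[:, 3] = (-0.0000,-1.0000,-1.7321)
J_ω[:, 3] = z_3
entry J[1][3] = -1.0000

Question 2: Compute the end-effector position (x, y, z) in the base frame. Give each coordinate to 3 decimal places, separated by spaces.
after link 1: o_1 = (-2.8284, -2.8284, 4.0000)
after link 2: o_2 = (-7.0711, -1.4142, 4.0000)
after link 3: o_3 = (-7.0711, -5.4142, 7.0000)
after link 4: o_4 = (-9.0711, -3.6822, 6.0000)
after link 5: o_5 = (-9.0711, -3.6822, 6.0000)

-9.071 -3.682 6.000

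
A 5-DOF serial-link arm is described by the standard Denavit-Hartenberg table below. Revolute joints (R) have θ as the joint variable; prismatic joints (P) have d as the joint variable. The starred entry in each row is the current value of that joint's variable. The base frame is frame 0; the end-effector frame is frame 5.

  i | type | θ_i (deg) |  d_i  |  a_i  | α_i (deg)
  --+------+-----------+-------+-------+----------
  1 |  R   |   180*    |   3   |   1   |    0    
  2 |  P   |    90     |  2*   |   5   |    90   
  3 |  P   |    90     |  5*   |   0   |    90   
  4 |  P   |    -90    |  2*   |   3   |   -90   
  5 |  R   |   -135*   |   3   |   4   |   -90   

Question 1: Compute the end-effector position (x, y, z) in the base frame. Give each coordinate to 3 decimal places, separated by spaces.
-5.828 -9.828 8.000

after link 1: o_1 = (-1.0000, 0.0000, 3.0000)
after link 2: o_2 = (-1.0000, -5.0000, 5.0000)
after link 3: o_3 = (-6.0000, -5.0000, 5.0000)
after link 4: o_4 = (-3.0000, -7.0000, 5.0000)
after link 5: o_5 = (-5.8284, -9.8284, 8.0000)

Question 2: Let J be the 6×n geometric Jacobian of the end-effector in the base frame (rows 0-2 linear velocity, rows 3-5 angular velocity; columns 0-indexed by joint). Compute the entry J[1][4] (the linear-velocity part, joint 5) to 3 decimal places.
-2.828

axis z_4 = (-0.0000,-0.0000,1.0000); lever o_n−o_4 = (-2.8284,-2.8284,3.0000)
cross product → J_v[:, 4] = (2.8284,-2.8284,-0.0000)
J_ω[:, 4] = z_4
entry J[1][4] = -2.8284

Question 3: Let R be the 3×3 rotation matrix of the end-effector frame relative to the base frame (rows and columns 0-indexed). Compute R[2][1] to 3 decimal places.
-1.000

End-effector y-axis (col 1 of R) = (0.0000,0.0000,-1.0000)
R[2][1] = -1.0000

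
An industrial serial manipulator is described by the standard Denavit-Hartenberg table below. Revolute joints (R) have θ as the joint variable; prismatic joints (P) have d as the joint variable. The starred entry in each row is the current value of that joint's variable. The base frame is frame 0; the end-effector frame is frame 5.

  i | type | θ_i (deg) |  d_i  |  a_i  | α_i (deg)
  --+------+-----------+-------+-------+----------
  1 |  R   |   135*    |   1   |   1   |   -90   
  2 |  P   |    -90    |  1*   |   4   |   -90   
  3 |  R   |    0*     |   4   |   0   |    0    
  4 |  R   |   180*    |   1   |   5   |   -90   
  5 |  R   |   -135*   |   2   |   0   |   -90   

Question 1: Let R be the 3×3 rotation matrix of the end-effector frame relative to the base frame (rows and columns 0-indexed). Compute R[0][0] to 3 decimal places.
-0.500

End-effector x-axis (col 0 of R) = (-0.5000,0.5000,0.7071)
R[0][0] = -0.5000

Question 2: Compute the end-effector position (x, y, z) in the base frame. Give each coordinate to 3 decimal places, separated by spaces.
-6.364 2.121 -0.000

after link 1: o_1 = (-0.7071, 0.7071, 1.0000)
after link 2: o_2 = (-1.4142, 0.0000, 5.0000)
after link 3: o_3 = (-4.2426, 2.8284, 5.0000)
after link 4: o_4 = (-4.9497, 3.5355, -0.0000)
after link 5: o_5 = (-6.3640, 2.1213, -0.0000)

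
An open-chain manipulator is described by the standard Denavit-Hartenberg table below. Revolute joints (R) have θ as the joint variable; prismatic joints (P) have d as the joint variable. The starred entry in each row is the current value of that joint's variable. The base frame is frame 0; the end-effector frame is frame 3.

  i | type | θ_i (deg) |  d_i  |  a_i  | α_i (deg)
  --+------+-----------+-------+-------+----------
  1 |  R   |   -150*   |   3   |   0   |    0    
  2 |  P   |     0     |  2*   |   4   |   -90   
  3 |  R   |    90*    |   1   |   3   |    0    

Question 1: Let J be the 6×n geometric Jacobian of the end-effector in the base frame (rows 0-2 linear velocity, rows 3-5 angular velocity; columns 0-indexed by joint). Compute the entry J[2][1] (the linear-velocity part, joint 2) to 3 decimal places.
prismatic axis z_1 = (0.0000,0.0000,1.0000)
J_v[:, 1] = z_1; J_ω[:, 1] = (0,0,0)
entry J[2][1] = 1.0000

1.000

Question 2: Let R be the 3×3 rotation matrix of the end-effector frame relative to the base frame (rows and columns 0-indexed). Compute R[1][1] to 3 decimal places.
End-effector y-axis (col 1 of R) = (0.8660,0.5000,-0.0000)
R[1][1] = 0.5000

0.500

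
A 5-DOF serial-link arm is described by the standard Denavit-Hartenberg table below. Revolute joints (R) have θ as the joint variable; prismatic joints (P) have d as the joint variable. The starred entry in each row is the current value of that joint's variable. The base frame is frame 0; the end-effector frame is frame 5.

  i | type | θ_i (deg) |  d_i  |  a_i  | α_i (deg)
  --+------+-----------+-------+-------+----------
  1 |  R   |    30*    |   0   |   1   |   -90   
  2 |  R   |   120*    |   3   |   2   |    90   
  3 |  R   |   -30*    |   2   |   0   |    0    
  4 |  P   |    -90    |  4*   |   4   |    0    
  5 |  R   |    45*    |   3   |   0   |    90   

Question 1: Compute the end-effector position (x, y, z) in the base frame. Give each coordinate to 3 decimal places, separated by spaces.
7.848 3.995 -4.500

after link 1: o_1 = (0.8660, 0.5000, 0.0000)
after link 2: o_2 = (-1.5000, 2.5981, -1.7321)
after link 3: o_3 = (0.0000, 3.4641, -2.7321)
after link 4: o_4 = (5.5981, 2.6962, -3.0000)
after link 5: o_5 = (7.8481, 3.9952, -4.5000)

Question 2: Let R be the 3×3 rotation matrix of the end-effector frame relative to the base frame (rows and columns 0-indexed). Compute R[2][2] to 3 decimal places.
0.837

End-effector z-axis (col 2 of R) = (0.5477,0.0173,0.8365)
R[2][2] = 0.8365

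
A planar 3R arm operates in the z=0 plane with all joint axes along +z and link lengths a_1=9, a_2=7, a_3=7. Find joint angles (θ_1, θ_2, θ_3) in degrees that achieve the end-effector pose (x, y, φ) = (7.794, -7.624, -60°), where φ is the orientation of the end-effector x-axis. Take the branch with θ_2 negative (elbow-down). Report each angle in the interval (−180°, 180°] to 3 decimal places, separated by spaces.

30.002 -150.003 60.000

wrist centre = target − a_3·(cos φ, sin φ) = (4.2940, -1.5618)
cos θ_2 = (20.8777−9²−7²)/(2·9·7) = -0.8660; θ_2 = -150.0028° (elbow-down)
β = atan2(-1.5618,4.2940) = -19.9874°; ψ = atan2(-3.4997,2.9377) = -49.9899°
θ_1 = β − ψ = 30.0025°
θ_3 = φ − θ_1 − θ_2 = 60.0003° (wrapped to (-180°,180°])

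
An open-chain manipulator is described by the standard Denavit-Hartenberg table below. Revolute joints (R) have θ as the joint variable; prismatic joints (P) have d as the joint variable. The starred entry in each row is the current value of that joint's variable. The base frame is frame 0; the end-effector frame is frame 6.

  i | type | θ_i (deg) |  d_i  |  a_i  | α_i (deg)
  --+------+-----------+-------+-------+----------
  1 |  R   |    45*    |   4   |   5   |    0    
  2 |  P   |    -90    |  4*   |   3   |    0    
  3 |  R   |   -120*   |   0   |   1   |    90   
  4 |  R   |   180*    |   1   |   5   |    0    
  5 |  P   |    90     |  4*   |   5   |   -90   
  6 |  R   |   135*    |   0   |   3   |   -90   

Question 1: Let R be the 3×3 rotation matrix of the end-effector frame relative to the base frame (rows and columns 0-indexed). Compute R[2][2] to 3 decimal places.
0.707

End-effector z-axis (col 2 of R) = (-0.1830,0.6830,0.7071)
R[2][2] = 0.7071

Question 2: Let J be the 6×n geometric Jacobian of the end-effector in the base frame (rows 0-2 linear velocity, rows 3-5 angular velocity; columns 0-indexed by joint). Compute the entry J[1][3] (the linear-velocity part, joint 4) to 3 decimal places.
axis z_3 = (-0.2588,0.9659,0.0000); lever o_n−o_3 = (4.0846,4.0747,-2.8787)
cross product → J_v[:, 3] = (-2.7806,-0.7451,-5.0000)
J_ω[:, 3] = z_3
entry J[1][3] = -0.7451

-0.745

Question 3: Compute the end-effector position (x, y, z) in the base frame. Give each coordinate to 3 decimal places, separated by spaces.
after link 1: o_1 = (3.5355, 3.5355, 4.0000)
after link 2: o_2 = (5.6569, 1.4142, 8.0000)
after link 3: o_3 = (4.6909, 1.1554, 8.0000)
after link 4: o_4 = (9.2617, 3.4154, 8.0000)
after link 5: o_5 = (8.2265, 7.2791, 3.0000)
after link 6: o_6 = (8.7755, 5.2301, 5.1213)

8.776 5.230 5.121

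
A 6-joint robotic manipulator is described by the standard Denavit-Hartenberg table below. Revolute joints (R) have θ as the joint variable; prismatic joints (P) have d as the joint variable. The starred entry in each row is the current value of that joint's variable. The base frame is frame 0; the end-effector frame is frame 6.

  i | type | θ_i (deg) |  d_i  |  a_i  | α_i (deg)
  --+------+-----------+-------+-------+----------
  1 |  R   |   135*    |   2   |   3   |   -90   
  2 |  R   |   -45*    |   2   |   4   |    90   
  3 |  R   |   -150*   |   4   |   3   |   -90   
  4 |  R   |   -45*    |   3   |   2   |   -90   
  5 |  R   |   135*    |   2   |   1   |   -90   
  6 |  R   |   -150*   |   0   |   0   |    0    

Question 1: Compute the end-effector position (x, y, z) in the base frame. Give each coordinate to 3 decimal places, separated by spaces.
after link 1: o_1 = (-2.1213, 2.1213, 2.0000)
after link 2: o_2 = (-5.5355, 2.7071, 4.8284)
after link 3: o_3 = (-1.1758, 0.4687, 5.8197)
after link 4: o_4 = (1.7308, 2.2364, 7.0144)
after link 5: o_5 = (1.2365, 2.5110, 4.8510)
after link 6: o_6 = (1.2365, 2.5110, 4.8510)

1.237 2.511 4.851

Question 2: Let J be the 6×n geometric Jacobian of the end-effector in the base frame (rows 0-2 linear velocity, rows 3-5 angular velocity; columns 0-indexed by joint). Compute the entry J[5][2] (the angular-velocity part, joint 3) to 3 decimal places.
axis z_2 = (0.5000,-0.5000,0.7071); lever o_n−o_2 = (6.7720,-0.1961,0.0226)
cross product → J_v[:, 2] = (0.1274,4.7773,3.2880)
J_ω[:, 2] = z_2
entry J[5][2] = 0.7071

0.707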